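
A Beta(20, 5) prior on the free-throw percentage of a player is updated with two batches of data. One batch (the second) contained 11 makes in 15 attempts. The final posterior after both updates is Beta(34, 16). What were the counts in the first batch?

Sequential conjugate updates are equivalent to a single update on the pooled data, so total successes = posterior α − prior α and total failures = posterior β − prior β.
Total across both batches: 34−20=14 makes, 16−5=11 misses.
Subtract the second batch: 14−11=3 makes and 11−4=7 misses.

3 makes and 7 misses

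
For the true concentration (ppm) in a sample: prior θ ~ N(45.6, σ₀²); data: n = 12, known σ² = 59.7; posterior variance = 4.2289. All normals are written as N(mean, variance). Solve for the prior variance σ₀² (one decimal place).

Posterior precision equals prior precision plus data precision: 1/σ_n² = 1/σ₀² + n/σ².
So 1/σ₀² = 1/4.2289 − 12/59.7 = 0.236468 − 0.201005 = 0.035463.
Hence σ₀² = 1/0.035463 ≈ 28.2.

σ₀² = 28.2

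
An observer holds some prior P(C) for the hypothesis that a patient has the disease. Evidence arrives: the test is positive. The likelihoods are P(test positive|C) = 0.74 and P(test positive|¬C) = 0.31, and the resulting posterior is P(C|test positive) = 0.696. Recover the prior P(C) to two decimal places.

Bayes' rule in odds form gives O(C|E) = O(C)·[P(E|C)/P(E|¬C)], hence O(C) = O(C|E)/LR.
Posterior odds = 0.696/(1−0.696) = 2.2895. LR = 0.74/0.31 = 2.3871.
Prior odds = 2.2895/2.3871 = 0.9591, so P(C) = 0.9591/(1+0.9591) ≈ 0.49.

P(C) = 0.49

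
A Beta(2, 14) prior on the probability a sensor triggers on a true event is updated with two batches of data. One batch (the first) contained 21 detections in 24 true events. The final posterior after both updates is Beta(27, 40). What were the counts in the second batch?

Because Beta–binomial updating is additive in the counts, the combined data contributed (α_post−α_prior, β_post−β_prior) successes and failures.
Total across both batches: 27−2=25 detections, 40−14=26 misses.
Subtract the first batch: 25−21=4 detections and 26−3=23 misses.

4 detections and 23 misses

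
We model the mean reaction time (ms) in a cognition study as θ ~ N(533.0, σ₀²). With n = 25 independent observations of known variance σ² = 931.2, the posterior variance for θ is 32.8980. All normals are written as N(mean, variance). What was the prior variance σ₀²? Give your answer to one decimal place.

σ₀² = 281.7

Posterior precision equals prior precision plus data precision: 1/σ_n² = 1/σ₀² + n/σ².
So 1/σ₀² = 1/32.8980 − 25/931.2 = 0.030397 − 0.026847 = 0.003550.
Hence σ₀² = 1/0.003550 ≈ 281.7.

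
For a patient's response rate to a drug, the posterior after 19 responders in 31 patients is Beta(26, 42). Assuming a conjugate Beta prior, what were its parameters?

Beta(7, 30)

Beta is conjugate to the binomial likelihood: posterior = Beta(α+s, β+f).
So α = 26 − 19 = 7 and β = 42 − 12 = 30.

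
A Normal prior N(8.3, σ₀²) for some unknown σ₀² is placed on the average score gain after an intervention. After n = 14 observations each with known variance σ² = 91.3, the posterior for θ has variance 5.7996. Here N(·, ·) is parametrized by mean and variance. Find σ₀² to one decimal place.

For the Normal–Normal model with known σ², precisions add: τ_n = τ₀ + n/σ².
So 1/σ₀² = 1/5.7996 − 14/91.3 = 0.172426 − 0.153341 = 0.019085.
Hence σ₀² = 1/0.019085 ≈ 52.4.

σ₀² = 52.4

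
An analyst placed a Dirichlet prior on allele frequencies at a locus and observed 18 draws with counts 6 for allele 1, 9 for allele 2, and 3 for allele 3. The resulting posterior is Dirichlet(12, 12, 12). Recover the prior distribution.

Dirichlet(6, 3, 9)

For a Dirichlet(α) prior with multinomial counts c, the posterior is Dirichlet(α + c) componentwise.
Subtract each count from the matching posterior parameter: 12−6=6, 12−9=3, 12−3=9.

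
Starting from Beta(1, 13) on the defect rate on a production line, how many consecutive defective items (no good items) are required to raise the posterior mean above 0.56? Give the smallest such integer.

After k defective items and 0 good items the posterior is Beta(1+k, 13), with mean (1+k)/(1+13+k).
Set (1+k)/(14+k) > 0.56 and solve: k > (0.56·14 − 1)/(1 − 0.56) = 15.545.
The smallest integer exceeding 15.545 is 16, and checking k=16: (17)/(30) = 0.5667 > 0.56.

k = 16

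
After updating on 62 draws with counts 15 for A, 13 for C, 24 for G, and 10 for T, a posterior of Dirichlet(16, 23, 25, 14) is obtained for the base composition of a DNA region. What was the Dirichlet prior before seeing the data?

For a Dirichlet(α) prior with multinomial counts c, the posterior is Dirichlet(α + c) componentwise.
Subtract each count from the matching posterior parameter: 16−15=1, 23−13=10, 25−24=1, 14−10=4.

Dirichlet(1, 10, 1, 4)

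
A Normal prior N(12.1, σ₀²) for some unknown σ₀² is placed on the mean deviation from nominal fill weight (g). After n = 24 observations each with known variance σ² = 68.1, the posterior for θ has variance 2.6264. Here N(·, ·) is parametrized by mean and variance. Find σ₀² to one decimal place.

Posterior precision equals prior precision plus data precision: 1/σ_n² = 1/σ₀² + n/σ².
So 1/σ₀² = 1/2.6264 − 24/68.1 = 0.380749 − 0.352423 = 0.028326.
Hence σ₀² = 1/0.028326 ≈ 35.3.

σ₀² = 35.3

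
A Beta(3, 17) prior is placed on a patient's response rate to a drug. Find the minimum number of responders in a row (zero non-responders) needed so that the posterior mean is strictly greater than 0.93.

k = 223

After k responders and 0 non-responders the posterior is Beta(3+k, 17), with mean (3+k)/(3+17+k).
Set (3+k)/(20+k) > 0.93 and solve: k > (0.93·20 − 3)/(1 − 0.93) = 222.857.
The smallest integer exceeding 222.857 is 223, and checking k=223: (226)/(243) = 0.9300 > 0.93.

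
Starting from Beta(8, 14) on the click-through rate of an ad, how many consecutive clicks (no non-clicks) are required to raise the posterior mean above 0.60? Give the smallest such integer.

After k clicks and 0 non-clicks the posterior is Beta(8+k, 14), with mean (8+k)/(8+14+k).
Set (8+k)/(22+k) > 0.60 and solve: k > (0.60·22 − 8)/(1 − 0.60) = 13.000.
The smallest integer exceeding 13.000 is 14.

k = 14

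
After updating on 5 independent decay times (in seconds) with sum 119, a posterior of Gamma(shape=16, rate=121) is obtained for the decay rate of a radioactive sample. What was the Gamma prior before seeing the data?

Gamma–exponential conjugacy: posterior shape = α + n, posterior rate = β + Σtᵢ.
So α = 16 − 5 = 11 and β = 121 − 119 = 2.

Gamma(shape=11, rate=2)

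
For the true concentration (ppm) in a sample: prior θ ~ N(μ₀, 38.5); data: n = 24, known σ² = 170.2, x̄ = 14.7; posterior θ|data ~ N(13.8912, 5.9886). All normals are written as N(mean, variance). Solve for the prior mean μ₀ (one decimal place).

With known observation variance, the Normal–Normal posterior has precision τ_n = τ₀ + n/σ² and mean μ_n = (τ₀μ₀ + (n/σ²)x̄)/τ_n.
Here τ₀ = 1/38.5 = 0.025974 and τ_data = 24/170.2 = 0.141011, so τ_n = 0.166985.
Rearranging for μ₀: μ₀ = (μ_n·τ_n − τ_data·x̄)/τ₀ = (13.8912·0.166985 − 0.141011·14.7) / 0.025974 = 0.246760/0.025974 ≈ 9.5.

μ₀ = 9.5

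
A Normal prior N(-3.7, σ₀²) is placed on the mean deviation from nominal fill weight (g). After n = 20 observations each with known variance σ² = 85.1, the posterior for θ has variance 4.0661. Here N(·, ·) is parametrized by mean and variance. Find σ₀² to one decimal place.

For the Normal–Normal model with known σ², precisions add: τ_n = τ₀ + n/σ².
So 1/σ₀² = 1/4.0661 − 20/85.1 = 0.245936 − 0.235018 = 0.010918.
Hence σ₀² = 1/0.010918 ≈ 91.6.

σ₀² = 91.6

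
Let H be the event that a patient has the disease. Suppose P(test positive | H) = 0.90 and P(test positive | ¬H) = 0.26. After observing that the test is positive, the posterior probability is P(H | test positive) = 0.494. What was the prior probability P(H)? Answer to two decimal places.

P(H) = 0.22

Bayes' rule in odds form gives O(H|E) = O(H)·[P(E|H)/P(E|¬H)], hence O(H) = O(H|E)/LR.
Posterior odds = 0.494/(1−0.494) = 0.9763. LR = 0.90/0.26 = 3.4615.
Prior odds = 0.9763/3.4615 = 0.2820, so P(H) = 0.2820/(1+0.2820) ≈ 0.22.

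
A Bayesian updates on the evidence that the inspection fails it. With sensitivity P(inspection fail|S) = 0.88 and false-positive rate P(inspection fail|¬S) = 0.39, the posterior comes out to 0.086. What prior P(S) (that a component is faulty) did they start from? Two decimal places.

P(S) = 0.04

In odds form, posterior odds = prior odds × likelihood ratio, so prior odds = posterior odds ÷ LR.
Posterior odds = 0.086/(1−0.086) = 0.0941. LR = 0.88/0.39 = 2.2564.
Prior odds = 0.0941/2.2564 = 0.0417, so P(S) = 0.0417/(1+0.0417) ≈ 0.04.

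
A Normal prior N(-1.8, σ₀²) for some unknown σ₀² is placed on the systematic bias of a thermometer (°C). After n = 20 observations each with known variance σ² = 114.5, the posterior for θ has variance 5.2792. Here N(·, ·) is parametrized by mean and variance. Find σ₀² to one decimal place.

Posterior precision equals prior precision plus data precision: 1/σ_n² = 1/σ₀² + n/σ².
So 1/σ₀² = 1/5.2792 − 20/114.5 = 0.189423 − 0.174672 = 0.014751.
Hence σ₀² = 1/0.014751 ≈ 67.8.

σ₀² = 67.8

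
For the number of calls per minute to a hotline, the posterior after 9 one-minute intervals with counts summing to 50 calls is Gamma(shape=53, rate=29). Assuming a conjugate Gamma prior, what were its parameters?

Gamma(shape=3, rate=20)

Gamma–Poisson conjugacy: posterior shape = α + Σxᵢ, posterior rate = β + n.
So α = 53 − 50 = 3 and β = 29 − 9 = 20.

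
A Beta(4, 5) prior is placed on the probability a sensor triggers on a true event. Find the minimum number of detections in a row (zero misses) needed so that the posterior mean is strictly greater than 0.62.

k = 5

After k detections and 0 misses the posterior is Beta(4+k, 5), with mean (4+k)/(4+5+k).
Set (4+k)/(9+k) > 0.62 and solve: k > (0.62·9 − 4)/(1 − 0.62) = 4.158.
The smallest integer exceeding 4.158 is 5, and checking k=5: (9)/(14) = 0.6429 > 0.62.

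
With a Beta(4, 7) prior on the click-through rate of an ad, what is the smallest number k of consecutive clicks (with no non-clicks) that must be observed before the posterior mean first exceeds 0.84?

After k clicks and 0 non-clicks the posterior is Beta(4+k, 7), with mean (4+k)/(4+7+k).
Set (4+k)/(11+k) > 0.84 and solve: k > (0.84·11 − 4)/(1 − 0.84) = 32.750.
The smallest integer exceeding 32.750 is 33, and checking k=33: (37)/(44) = 0.8409 > 0.84.

k = 33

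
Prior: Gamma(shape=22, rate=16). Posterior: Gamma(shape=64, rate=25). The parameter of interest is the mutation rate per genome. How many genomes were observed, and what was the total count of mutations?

A Gamma(α, β) prior (rate parametrization) on a Poisson rate with n observations summing to S gives posterior Gamma(α+S, β+n).
Matching: Σxᵢ = 64 − 22 = 42 and n = 25 − 16 = 9.

n = 9 genomes with total 42 mutations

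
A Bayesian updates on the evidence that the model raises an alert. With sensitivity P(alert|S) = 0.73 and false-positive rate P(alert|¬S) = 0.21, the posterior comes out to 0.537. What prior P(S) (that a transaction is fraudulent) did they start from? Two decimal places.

P(S) = 0.25

In odds form, posterior odds = prior odds × likelihood ratio, so prior odds = posterior odds ÷ LR.
Posterior odds = 0.537/(1−0.537) = 1.1598. LR = 0.73/0.21 = 3.4762.
Prior odds = 1.1598/3.4762 = 0.3336, so P(S) = 0.3336/(1+0.3336) ≈ 0.25.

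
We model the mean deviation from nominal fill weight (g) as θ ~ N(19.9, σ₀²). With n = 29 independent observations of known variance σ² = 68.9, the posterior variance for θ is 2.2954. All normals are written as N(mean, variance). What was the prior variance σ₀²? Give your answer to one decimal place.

σ₀² = 67.8

Posterior precision equals prior precision plus data precision: 1/σ_n² = 1/σ₀² + n/σ².
So 1/σ₀² = 1/2.2954 − 29/68.9 = 0.435654 − 0.420900 = 0.014754.
Hence σ₀² = 1/0.014754 ≈ 67.8.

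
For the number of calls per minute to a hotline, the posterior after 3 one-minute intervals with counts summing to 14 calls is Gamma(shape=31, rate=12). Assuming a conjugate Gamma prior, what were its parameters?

Gamma–Poisson conjugacy: posterior shape = α + Σxᵢ, posterior rate = β + n.
So α = 31 − 14 = 17 and β = 12 − 3 = 9.

Gamma(shape=17, rate=9)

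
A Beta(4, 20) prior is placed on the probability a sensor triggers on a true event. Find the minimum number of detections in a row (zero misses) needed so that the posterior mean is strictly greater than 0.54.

After k detections and 0 misses the posterior is Beta(4+k, 20), with mean (4+k)/(4+20+k).
Set (4+k)/(24+k) > 0.54 and solve: k > (0.54·24 − 4)/(1 − 0.54) = 19.478.
The smallest integer exceeding 19.478 is 20.

k = 20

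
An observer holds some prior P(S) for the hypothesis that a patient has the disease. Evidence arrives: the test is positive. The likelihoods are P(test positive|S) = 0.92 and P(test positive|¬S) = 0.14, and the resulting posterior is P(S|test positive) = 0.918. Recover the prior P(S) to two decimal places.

P(S) = 0.63

Bayes' rule in odds form gives O(S|E) = O(S)·[P(E|S)/P(E|¬S)], hence O(S) = O(S|E)/LR.
Posterior odds = 0.918/(1−0.918) = 11.1951. LR = 0.92/0.14 = 6.5714.
Prior odds = 11.1951/6.5714 = 1.7036, so P(S) = 1.7036/(1+1.7036) ≈ 0.63.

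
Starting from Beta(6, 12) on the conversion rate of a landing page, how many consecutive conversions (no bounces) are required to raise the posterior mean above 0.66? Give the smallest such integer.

k = 18

After k conversions and 0 bounces the posterior is Beta(6+k, 12), with mean (6+k)/(6+12+k).
Set (6+k)/(18+k) > 0.66 and solve: k > (0.66·18 − 6)/(1 − 0.66) = 17.294.
The smallest integer exceeding 17.294 is 18.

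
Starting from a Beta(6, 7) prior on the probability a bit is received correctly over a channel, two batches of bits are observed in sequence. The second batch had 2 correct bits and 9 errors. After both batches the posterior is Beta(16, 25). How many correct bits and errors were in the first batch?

8 correct bits and 9 errors

Because Beta–binomial updating is additive in the counts, the combined data contributed (α_post−α_prior, β_post−β_prior) successes and failures.
Total across both batches: 16−6=10 correct bits, 25−7=18 errors.
Subtract the second batch: 10−2=8 correct bits and 18−9=9 errors.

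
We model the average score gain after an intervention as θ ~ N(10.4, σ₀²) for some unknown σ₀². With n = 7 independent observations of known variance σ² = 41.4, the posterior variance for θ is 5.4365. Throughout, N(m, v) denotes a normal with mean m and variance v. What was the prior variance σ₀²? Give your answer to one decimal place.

Posterior precision equals prior precision plus data precision: 1/σ_n² = 1/σ₀² + n/σ².
So 1/σ₀² = 1/5.4365 − 7/41.4 = 0.183942 − 0.169082 = 0.014860.
Hence σ₀² = 1/0.014860 ≈ 67.3.

σ₀² = 67.3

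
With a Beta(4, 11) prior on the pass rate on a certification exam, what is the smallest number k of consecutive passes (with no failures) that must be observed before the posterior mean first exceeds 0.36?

After k passes and 0 failures the posterior is Beta(4+k, 11), with mean (4+k)/(4+11+k).
Set (4+k)/(15+k) > 0.36 and solve: k > (0.36·15 − 4)/(1 − 0.36) = 2.188.
The smallest integer exceeding 2.188 is 3.

k = 3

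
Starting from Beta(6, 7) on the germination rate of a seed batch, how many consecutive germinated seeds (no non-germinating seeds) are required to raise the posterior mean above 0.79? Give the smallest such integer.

After k germinated seeds and 0 non-germinating seeds the posterior is Beta(6+k, 7), with mean (6+k)/(6+7+k).
Set (6+k)/(13+k) > 0.79 and solve: k > (0.79·13 − 6)/(1 − 0.79) = 20.333.
The smallest integer exceeding 20.333 is 21, and checking k=21: (27)/(34) = 0.7941 > 0.79.

k = 21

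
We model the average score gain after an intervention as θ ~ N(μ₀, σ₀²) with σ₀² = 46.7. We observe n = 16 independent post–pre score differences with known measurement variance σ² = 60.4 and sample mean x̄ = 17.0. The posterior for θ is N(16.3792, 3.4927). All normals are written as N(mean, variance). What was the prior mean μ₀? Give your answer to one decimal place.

μ₀ = 8.7

The posterior mean is a precision-weighted average: μ_n = (τ₀μ₀ + τ_data·x̄)/(τ₀+τ_data), with τ₀=1/σ₀² and τ_data=n/σ².
Here τ₀ = 1/46.7 = 0.021413 and τ_data = 16/60.4 = 0.264901, so τ_n = 0.286314.
Rearranging for μ₀: μ₀ = (μ_n·τ_n − τ_data·x̄)/τ₀ = (16.3792·0.286314 − 0.264901·17.0) / 0.021413 = 0.186277/0.021413 ≈ 8.7.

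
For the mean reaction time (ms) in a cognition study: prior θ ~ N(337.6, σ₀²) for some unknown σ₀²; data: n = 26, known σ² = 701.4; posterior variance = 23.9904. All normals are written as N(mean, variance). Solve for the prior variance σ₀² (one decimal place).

Posterior precision equals prior precision plus data precision: 1/σ_n² = 1/σ₀² + n/σ².
So 1/σ₀² = 1/23.9904 − 26/701.4 = 0.041683 − 0.037069 = 0.004614.
Hence σ₀² = 1/0.004614 ≈ 216.7.

σ₀² = 216.7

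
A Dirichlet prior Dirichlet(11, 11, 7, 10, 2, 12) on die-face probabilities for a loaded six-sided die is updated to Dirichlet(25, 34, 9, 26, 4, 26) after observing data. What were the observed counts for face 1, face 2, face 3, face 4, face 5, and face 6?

For a Dirichlet(α) prior with multinomial counts c, the posterior is Dirichlet(α + c) componentwise.
Counts are posterior − prior componentwise: 25−11=14, 34−11=23, 9−7=2, 26−10=16, 4−2=2, 26−12=14.

counts (14, 23, 2, 16, 2, 14)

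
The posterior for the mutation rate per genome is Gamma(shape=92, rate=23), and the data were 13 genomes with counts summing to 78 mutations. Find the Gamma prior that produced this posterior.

Gamma(shape=14, rate=10)

A Gamma(α, β) prior (rate parametrization) on a Poisson rate with n observations summing to S gives posterior Gamma(α+S, β+n).
So α = 92 − 78 = 14 and β = 23 − 13 = 10.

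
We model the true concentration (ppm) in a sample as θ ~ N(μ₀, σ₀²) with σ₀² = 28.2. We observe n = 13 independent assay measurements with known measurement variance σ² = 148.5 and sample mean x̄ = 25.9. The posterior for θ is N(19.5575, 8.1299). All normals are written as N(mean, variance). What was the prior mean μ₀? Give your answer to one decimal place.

μ₀ = 3.9

The posterior mean is a precision-weighted average: μ_n = (τ₀μ₀ + τ_data·x̄)/(τ₀+τ_data), with τ₀=1/σ₀² and τ_data=n/σ².
Here τ₀ = 1/28.2 = 0.035461 and τ_data = 13/148.5 = 0.087542, so τ_n = 0.123003.
Rearranging for μ₀: μ₀ = (μ_n·τ_n − τ_data·x̄)/τ₀ = (19.5575·0.123003 − 0.087542·25.9) / 0.035461 = 0.138293/0.035461 ≈ 3.9.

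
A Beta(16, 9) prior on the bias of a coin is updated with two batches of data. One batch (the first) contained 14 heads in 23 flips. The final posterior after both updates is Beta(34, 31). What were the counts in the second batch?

4 heads and 13 tails

Sequential conjugate updates are equivalent to a single update on the pooled data, so total successes = posterior α − prior α and total failures = posterior β − prior β.
Total across both batches: 34−16=18 heads, 31−9=22 tails.
Subtract the first batch: 18−14=4 heads and 22−9=13 tails.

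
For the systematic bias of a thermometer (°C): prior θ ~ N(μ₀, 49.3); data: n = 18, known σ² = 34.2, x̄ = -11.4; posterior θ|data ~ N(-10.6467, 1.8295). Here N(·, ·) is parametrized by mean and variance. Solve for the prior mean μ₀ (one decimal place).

μ₀ = 8.9

The posterior mean is a precision-weighted average: μ_n = (τ₀μ₀ + τ_data·x̄)/(τ₀+τ_data), with τ₀=1/σ₀² and τ_data=n/σ².
Here τ₀ = 1/49.3 = 0.020284 and τ_data = 18/34.2 = 0.526316, so τ_n = 0.546600.
Rearranging for μ₀: μ₀ = (μ_n·τ_n − τ_data·x̄)/τ₀ = (-10.6467·0.546600 − 0.526316·-11.4) / 0.020284 = 0.180516/0.020284 ≈ 8.9.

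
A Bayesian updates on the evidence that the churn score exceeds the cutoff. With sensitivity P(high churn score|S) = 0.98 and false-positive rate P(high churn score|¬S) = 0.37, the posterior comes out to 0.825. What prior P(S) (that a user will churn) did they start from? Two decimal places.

Bayes' rule in odds form gives O(S|E) = O(S)·[P(E|S)/P(E|¬S)], hence O(S) = O(S|E)/LR.
Posterior odds = 0.825/(1−0.825) = 4.7143. LR = 0.98/0.37 = 2.6486.
Prior odds = 4.7143/2.6486 = 1.7799, so P(S) = 1.7799/(1+1.7799) ≈ 0.64.

P(S) = 0.64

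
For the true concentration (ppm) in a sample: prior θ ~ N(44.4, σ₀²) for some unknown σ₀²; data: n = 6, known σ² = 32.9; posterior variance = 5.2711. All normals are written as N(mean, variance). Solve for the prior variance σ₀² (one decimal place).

For the Normal–Normal model with known σ², precisions add: τ_n = τ₀ + n/σ².
So 1/σ₀² = 1/5.2711 − 6/32.9 = 0.189714 − 0.182371 = 0.007343.
Hence σ₀² = 1/0.007343 ≈ 136.2.

σ₀² = 136.2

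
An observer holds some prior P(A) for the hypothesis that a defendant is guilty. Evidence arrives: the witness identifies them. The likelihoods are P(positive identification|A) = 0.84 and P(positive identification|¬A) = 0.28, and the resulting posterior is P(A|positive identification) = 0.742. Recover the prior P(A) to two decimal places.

In odds form, posterior odds = prior odds × likelihood ratio, so prior odds = posterior odds ÷ LR.
Posterior odds = 0.742/(1−0.742) = 2.8760. LR = 0.84/0.28 = 3.0000.
Prior odds = 2.8760/3.0000 = 0.9587, so P(A) = 0.9587/(1+0.9587) ≈ 0.49.

P(A) = 0.49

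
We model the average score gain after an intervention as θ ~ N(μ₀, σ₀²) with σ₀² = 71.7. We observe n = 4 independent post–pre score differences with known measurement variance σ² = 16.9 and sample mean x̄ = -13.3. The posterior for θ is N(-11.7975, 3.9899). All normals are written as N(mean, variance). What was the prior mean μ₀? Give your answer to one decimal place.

μ₀ = 13.7

With known observation variance, the Normal–Normal posterior has precision τ_n = τ₀ + n/σ² and mean μ_n = (τ₀μ₀ + (n/σ²)x̄)/τ_n.
Here τ₀ = 1/71.7 = 0.013947 and τ_data = 4/16.9 = 0.236686, so τ_n = 0.250633.
Rearranging for μ₀: μ₀ = (μ_n·τ_n − τ_data·x̄)/τ₀ = (-11.7975·0.250633 − 0.236686·-13.3) / 0.013947 = 0.191081/0.013947 ≈ 13.7.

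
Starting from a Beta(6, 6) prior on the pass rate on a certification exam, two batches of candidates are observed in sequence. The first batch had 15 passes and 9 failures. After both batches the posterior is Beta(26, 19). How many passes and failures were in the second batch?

Because Beta–binomial updating is additive in the counts, the combined data contributed (α_post−α_prior, β_post−β_prior) successes and failures.
Total across both batches: 26−6=20 passes, 19−6=13 failures.
Subtract the first batch: 20−15=5 passes and 13−9=4 failures.

5 passes and 4 failures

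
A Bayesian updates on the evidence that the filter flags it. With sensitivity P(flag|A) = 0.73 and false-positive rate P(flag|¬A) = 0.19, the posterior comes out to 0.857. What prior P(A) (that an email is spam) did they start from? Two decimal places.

P(A) = 0.61

In odds form, posterior odds = prior odds × likelihood ratio, so prior odds = posterior odds ÷ LR.
Posterior odds = 0.857/(1−0.857) = 5.9930. LR = 0.73/0.19 = 3.8421.
Prior odds = 5.9930/3.8421 = 1.5598, so P(A) = 1.5598/(1+1.5598) ≈ 0.61.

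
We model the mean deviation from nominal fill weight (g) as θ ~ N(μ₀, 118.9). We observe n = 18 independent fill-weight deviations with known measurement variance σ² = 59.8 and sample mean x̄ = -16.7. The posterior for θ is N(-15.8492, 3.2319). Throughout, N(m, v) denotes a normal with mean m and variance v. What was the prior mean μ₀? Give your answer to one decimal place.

The posterior mean is a precision-weighted average: μ_n = (τ₀μ₀ + τ_data·x̄)/(τ₀+τ_data), with τ₀=1/σ₀² and τ_data=n/σ².
Here τ₀ = 1/118.9 = 0.008410 and τ_data = 18/59.8 = 0.301003, so τ_n = 0.309413.
Rearranging for μ₀: μ₀ = (μ_n·τ_n − τ_data·x̄)/τ₀ = (-15.8492·0.309413 − 0.301003·-16.7) / 0.008410 = 0.122802/0.008410 ≈ 14.6.

μ₀ = 14.6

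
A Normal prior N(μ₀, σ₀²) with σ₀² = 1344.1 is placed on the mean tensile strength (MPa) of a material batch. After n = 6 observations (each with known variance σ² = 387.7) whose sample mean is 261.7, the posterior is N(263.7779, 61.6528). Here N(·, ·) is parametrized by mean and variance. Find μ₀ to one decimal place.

μ₀ = 307.0

With known observation variance, the Normal–Normal posterior has precision τ_n = τ₀ + n/σ² and mean μ_n = (τ₀μ₀ + (n/σ²)x̄)/τ_n.
Here τ₀ = 1/1344.1 = 0.000744 and τ_data = 6/387.7 = 0.015476, so τ_n = 0.016220.
Rearranging for μ₀: μ₀ = (μ_n·τ_n − τ_data·x̄)/τ₀ = (263.7779·0.016220 − 0.015476·261.7) / 0.000744 = 0.228408/0.000744 ≈ 307.0.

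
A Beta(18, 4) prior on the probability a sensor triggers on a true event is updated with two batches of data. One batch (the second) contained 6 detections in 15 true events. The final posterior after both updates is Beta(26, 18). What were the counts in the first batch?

Because Beta–binomial updating is additive in the counts, the combined data contributed (α_post−α_prior, β_post−β_prior) successes and failures.
Total across both batches: 26−18=8 detections, 18−4=14 misses.
Subtract the second batch: 8−6=2 detections and 14−9=5 misses.

2 detections and 5 misses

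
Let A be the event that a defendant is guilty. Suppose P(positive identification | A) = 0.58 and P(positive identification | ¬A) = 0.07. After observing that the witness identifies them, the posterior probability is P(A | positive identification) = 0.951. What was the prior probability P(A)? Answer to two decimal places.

In odds form, posterior odds = prior odds × likelihood ratio, so prior odds = posterior odds ÷ LR.
Posterior odds = 0.951/(1−0.951) = 19.4082. LR = 0.58/0.07 = 8.2857.
Prior odds = 19.4082/8.2857 = 2.3424, so P(A) = 2.3424/(1+2.3424) ≈ 0.70.

P(A) = 0.70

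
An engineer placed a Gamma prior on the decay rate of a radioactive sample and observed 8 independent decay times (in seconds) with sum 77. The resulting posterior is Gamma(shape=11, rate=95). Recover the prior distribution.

Gamma–exponential conjugacy: posterior shape = α + n, posterior rate = β + Σtᵢ.
So α = 11 − 8 = 3 and β = 95 − 77 = 18.

Gamma(shape=3, rate=18)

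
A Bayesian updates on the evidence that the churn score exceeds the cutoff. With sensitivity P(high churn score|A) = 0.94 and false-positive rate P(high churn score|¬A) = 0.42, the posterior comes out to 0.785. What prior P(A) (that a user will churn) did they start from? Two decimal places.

P(A) = 0.62

In odds form, posterior odds = prior odds × likelihood ratio, so prior odds = posterior odds ÷ LR.
Posterior odds = 0.785/(1−0.785) = 3.6512. LR = 0.94/0.42 = 2.2381.
Prior odds = 3.6512/2.2381 = 1.6314, so P(A) = 1.6314/(1+1.6314) ≈ 0.62.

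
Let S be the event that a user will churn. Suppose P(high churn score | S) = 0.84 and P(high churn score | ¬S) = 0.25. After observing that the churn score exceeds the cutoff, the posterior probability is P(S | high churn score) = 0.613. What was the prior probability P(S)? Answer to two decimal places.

Bayes' rule in odds form gives O(S|E) = O(S)·[P(E|S)/P(E|¬S)], hence O(S) = O(S|E)/LR.
Posterior odds = 0.613/(1−0.613) = 1.5840. LR = 0.84/0.25 = 3.3600.
Prior odds = 1.5840/3.3600 = 0.4714, so P(S) = 0.4714/(1+0.4714) ≈ 0.32.

P(S) = 0.32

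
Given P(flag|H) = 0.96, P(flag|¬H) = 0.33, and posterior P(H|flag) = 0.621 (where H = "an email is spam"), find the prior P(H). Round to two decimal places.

Bayes' rule in odds form gives O(H|E) = O(H)·[P(E|H)/P(E|¬H)], hence O(H) = O(H|E)/LR.
Posterior odds = 0.621/(1−0.621) = 1.6385. LR = 0.96/0.33 = 2.9091.
Prior odds = 1.6385/2.9091 = 0.5632, so P(H) = 0.5632/(1+0.5632) ≈ 0.36.

P(H) = 0.36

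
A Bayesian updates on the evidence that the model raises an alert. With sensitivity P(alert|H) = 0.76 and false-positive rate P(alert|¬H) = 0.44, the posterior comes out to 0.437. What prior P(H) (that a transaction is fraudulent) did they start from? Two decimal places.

In odds form, posterior odds = prior odds × likelihood ratio, so prior odds = posterior odds ÷ LR.
Posterior odds = 0.437/(1−0.437) = 0.7762. LR = 0.76/0.44 = 1.7273.
Prior odds = 0.7762/1.7273 = 0.4494, so P(H) = 0.4494/(1+0.4494) ≈ 0.31.

P(H) = 0.31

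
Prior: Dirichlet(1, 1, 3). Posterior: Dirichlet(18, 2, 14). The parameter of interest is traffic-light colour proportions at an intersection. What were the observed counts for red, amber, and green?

counts (17, 1, 11)

For a Dirichlet(α) prior with multinomial counts c, the posterior is Dirichlet(α + c) componentwise.
Counts are posterior − prior componentwise: 18−1=17, 2−1=1, 14−3=11.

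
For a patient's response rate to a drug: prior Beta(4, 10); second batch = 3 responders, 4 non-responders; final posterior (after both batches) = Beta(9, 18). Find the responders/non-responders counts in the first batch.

2 responders and 4 non-responders

Because Beta–binomial updating is additive in the counts, the combined data contributed (α_post−α_prior, β_post−β_prior) successes and failures.
Total across both batches: 9−4=5 responders, 18−10=8 non-responders.
Subtract the second batch: 5−3=2 responders and 8−4=4 non-responders.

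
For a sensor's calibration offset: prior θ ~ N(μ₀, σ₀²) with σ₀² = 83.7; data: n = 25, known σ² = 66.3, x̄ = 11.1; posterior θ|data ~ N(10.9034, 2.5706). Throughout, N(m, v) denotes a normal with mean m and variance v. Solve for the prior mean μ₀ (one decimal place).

The posterior mean is a precision-weighted average: μ_n = (τ₀μ₀ + τ_data·x̄)/(τ₀+τ_data), with τ₀=1/σ₀² and τ_data=n/σ².
Here τ₀ = 1/83.7 = 0.011947 and τ_data = 25/66.3 = 0.377074, so τ_n = 0.389021.
Rearranging for μ₀: μ₀ = (μ_n·τ_n − τ_data·x̄)/τ₀ = (10.9034·0.389021 − 0.377074·11.1) / 0.011947 = 0.056130/0.011947 ≈ 4.7.

μ₀ = 4.7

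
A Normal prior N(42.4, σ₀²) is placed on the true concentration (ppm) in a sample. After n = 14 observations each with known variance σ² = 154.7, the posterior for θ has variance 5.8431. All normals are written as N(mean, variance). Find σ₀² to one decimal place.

Posterior precision equals prior precision plus data precision: 1/σ_n² = 1/σ₀² + n/σ².
So 1/σ₀² = 1/5.8431 − 14/154.7 = 0.171142 − 0.090498 = 0.080644.
Hence σ₀² = 1/0.080644 ≈ 12.4.

σ₀² = 12.4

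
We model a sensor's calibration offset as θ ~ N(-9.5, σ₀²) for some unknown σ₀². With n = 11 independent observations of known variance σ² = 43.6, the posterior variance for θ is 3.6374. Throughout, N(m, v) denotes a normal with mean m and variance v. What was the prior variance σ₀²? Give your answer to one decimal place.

σ₀² = 44.2

Posterior precision equals prior precision plus data precision: 1/σ_n² = 1/σ₀² + n/σ².
So 1/σ₀² = 1/3.6374 − 11/43.6 = 0.274922 − 0.252294 = 0.022628.
Hence σ₀² = 1/0.022628 ≈ 44.2.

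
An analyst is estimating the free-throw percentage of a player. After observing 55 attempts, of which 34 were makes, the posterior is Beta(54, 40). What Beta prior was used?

Under Beta–binomial conjugacy the posterior parameters are (α+s, β+f).
So α = 54 − 34 = 20 and β = 40 − 21 = 19.

Beta(20, 19)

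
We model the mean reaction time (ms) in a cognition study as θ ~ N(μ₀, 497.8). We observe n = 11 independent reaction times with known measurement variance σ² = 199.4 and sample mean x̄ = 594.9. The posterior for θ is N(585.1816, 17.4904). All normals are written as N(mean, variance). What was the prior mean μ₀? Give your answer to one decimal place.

μ₀ = 318.3

With known observation variance, the Normal–Normal posterior has precision τ_n = τ₀ + n/σ² and mean μ_n = (τ₀μ₀ + (n/σ²)x̄)/τ_n.
Here τ₀ = 1/497.8 = 0.002009 and τ_data = 11/199.4 = 0.055165, so τ_n = 0.057174.
Rearranging for μ₀: μ₀ = (μ_n·τ_n − τ_data·x̄)/τ₀ = (585.1816·0.057174 − 0.055165·594.9) / 0.002009 = 0.639514/0.002009 ≈ 318.3.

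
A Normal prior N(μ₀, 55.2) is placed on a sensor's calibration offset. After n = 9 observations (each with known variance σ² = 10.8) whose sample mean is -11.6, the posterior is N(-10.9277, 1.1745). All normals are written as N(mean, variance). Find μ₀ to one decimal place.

The posterior mean is a precision-weighted average: μ_n = (τ₀μ₀ + τ_data·x̄)/(τ₀+τ_data), with τ₀=1/σ₀² and τ_data=n/σ².
Here τ₀ = 1/55.2 = 0.018116 and τ_data = 9/10.8 = 0.833333, so τ_n = 0.851449.
Rearranging for μ₀: μ₀ = (μ_n·τ_n − τ_data·x̄)/τ₀ = (-10.9277·0.851449 − 0.833333·-11.6) / 0.018116 = 0.362284/0.018116 ≈ 20.0.

μ₀ = 20.0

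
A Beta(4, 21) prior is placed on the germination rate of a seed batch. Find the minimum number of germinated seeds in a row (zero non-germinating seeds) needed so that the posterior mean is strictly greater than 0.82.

k = 92

After k germinated seeds and 0 non-germinating seeds the posterior is Beta(4+k, 21), with mean (4+k)/(4+21+k).
Set (4+k)/(25+k) > 0.82 and solve: k > (0.82·25 − 4)/(1 − 0.82) = 91.667.
The smallest integer exceeding 91.667 is 92.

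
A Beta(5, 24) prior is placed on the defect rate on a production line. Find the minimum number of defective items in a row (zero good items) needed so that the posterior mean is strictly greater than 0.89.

After k defective items and 0 good items the posterior is Beta(5+k, 24), with mean (5+k)/(5+24+k).
Set (5+k)/(29+k) > 0.89 and solve: k > (0.89·29 − 5)/(1 − 0.89) = 189.182.
The smallest integer exceeding 189.182 is 190, and checking k=190: (195)/(219) = 0.8904 > 0.89.

k = 190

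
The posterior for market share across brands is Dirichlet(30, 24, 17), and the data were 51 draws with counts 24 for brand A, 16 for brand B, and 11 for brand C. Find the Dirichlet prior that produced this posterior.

For a Dirichlet(α) prior with multinomial counts c, the posterior is Dirichlet(α + c) componentwise.
Subtract each count from the matching posterior parameter: 30−24=6, 24−16=8, 17−11=6.

Dirichlet(6, 8, 6)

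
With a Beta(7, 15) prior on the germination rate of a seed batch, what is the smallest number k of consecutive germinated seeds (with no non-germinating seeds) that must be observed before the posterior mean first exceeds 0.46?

k = 6

After k germinated seeds and 0 non-germinating seeds the posterior is Beta(7+k, 15), with mean (7+k)/(7+15+k).
Set (7+k)/(22+k) > 0.46 and solve: k > (0.46·22 − 7)/(1 − 0.46) = 5.778.
The smallest integer exceeding 5.778 is 6, and checking k=6: (13)/(28) = 0.4643 > 0.46.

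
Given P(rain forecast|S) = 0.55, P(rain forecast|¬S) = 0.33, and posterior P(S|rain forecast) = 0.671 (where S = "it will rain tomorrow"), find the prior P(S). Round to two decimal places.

Bayes' rule in odds form gives O(S|E) = O(S)·[P(E|S)/P(E|¬S)], hence O(S) = O(S|E)/LR.
Posterior odds = 0.671/(1−0.671) = 2.0395. LR = 0.55/0.33 = 1.6667.
Prior odds = 2.0395/1.6667 = 1.2237, so P(S) = 1.2237/(1+1.2237) ≈ 0.55.

P(S) = 0.55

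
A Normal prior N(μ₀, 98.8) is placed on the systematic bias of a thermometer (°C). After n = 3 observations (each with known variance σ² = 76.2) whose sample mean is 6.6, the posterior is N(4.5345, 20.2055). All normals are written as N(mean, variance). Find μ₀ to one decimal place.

With known observation variance, the Normal–Normal posterior has precision τ_n = τ₀ + n/σ² and mean μ_n = (τ₀μ₀ + (n/σ²)x̄)/τ_n.
Here τ₀ = 1/98.8 = 0.010121 and τ_data = 3/76.2 = 0.039370, so τ_n = 0.049491.
Rearranging for μ₀: μ₀ = (μ_n·τ_n − τ_data·x̄)/τ₀ = (4.5345·0.049491 − 0.039370·6.6) / 0.010121 = -0.035425/0.010121 ≈ -3.5.

μ₀ = -3.5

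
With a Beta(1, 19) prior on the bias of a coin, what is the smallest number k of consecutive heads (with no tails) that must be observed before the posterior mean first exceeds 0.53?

After k heads and 0 tails the posterior is Beta(1+k, 19), with mean (1+k)/(1+19+k).
Set (1+k)/(20+k) > 0.53 and solve: k > (0.53·20 − 1)/(1 − 0.53) = 20.426.
The smallest integer exceeding 20.426 is 21, and checking k=21: (22)/(41) = 0.5366 > 0.53.

k = 21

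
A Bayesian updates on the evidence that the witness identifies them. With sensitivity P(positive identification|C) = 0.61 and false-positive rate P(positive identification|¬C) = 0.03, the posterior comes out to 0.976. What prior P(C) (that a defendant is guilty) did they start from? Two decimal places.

P(C) = 0.67

Bayes' rule in odds form gives O(C|E) = O(C)·[P(E|C)/P(E|¬C)], hence O(C) = O(C|E)/LR.
Posterior odds = 0.976/(1−0.976) = 40.6667. LR = 0.61/0.03 = 20.3333.
Prior odds = 40.6667/20.3333 = 2.0000, so P(C) = 2.0000/(1+2.0000) ≈ 0.67.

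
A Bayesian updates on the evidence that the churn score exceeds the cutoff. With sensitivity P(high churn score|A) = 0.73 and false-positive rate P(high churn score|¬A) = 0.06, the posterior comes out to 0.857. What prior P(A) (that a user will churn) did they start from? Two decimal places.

P(A) = 0.33

Bayes' rule in odds form gives O(A|E) = O(A)·[P(E|A)/P(E|¬A)], hence O(A) = O(A|E)/LR.
Posterior odds = 0.857/(1−0.857) = 5.9930. LR = 0.73/0.06 = 12.1667.
Prior odds = 5.9930/12.1667 = 0.4926, so P(A) = 0.4926/(1+0.4926) ≈ 0.33.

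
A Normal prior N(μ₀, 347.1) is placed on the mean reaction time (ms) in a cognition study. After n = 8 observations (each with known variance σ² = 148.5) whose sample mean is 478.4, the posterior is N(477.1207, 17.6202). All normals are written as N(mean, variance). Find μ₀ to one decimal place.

With known observation variance, the Normal–Normal posterior has precision τ_n = τ₀ + n/σ² and mean μ_n = (τ₀μ₀ + (n/σ²)x̄)/τ_n.
Here τ₀ = 1/347.1 = 0.002881 and τ_data = 8/148.5 = 0.053872, so τ_n = 0.056753.
Rearranging for μ₀: μ₀ = (μ_n·τ_n − τ_data·x̄)/τ₀ = (477.1207·0.056753 − 0.053872·478.4) / 0.002881 = 1.305666/0.002881 ≈ 453.2.

μ₀ = 453.2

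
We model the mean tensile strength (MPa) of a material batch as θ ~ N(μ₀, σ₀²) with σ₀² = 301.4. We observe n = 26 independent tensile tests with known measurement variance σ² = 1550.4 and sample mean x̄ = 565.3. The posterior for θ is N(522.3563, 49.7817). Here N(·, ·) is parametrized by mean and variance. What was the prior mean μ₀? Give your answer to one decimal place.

μ₀ = 305.3

With known observation variance, the Normal–Normal posterior has precision τ_n = τ₀ + n/σ² and mean μ_n = (τ₀μ₀ + (n/σ²)x̄)/τ_n.
Here τ₀ = 1/301.4 = 0.003318 and τ_data = 26/1550.4 = 0.016770, so τ_n = 0.020088.
Rearranging for μ₀: μ₀ = (μ_n·τ_n − τ_data·x̄)/τ₀ = (522.3563·0.020088 − 0.016770·565.3) / 0.003318 = 1.013012/0.003318 ≈ 305.3.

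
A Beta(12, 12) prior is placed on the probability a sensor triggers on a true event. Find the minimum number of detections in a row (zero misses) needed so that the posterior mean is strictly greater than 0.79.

k = 34

After k detections and 0 misses the posterior is Beta(12+k, 12), with mean (12+k)/(12+12+k).
Set (12+k)/(24+k) > 0.79 and solve: k > (0.79·24 − 12)/(1 − 0.79) = 33.143.
The smallest integer exceeding 33.143 is 34.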